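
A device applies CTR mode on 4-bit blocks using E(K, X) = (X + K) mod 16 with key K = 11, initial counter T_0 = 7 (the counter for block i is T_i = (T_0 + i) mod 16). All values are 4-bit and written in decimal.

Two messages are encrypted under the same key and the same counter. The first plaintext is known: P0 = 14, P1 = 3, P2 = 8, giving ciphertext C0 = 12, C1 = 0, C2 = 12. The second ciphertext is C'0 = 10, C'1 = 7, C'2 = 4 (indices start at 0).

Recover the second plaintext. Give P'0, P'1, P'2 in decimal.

In CTR with a reused counter, both messages share the same keystream S_i, so C_i ⊕ C'_i = P_i ⊕ P'_i and thus P'_i = P_i ⊕ C_i ⊕ C'_i.
P'0: 14 ⊕ 12 ⊕ 10 = 8.
P'1: 3 ⊕ 0 ⊕ 7 = 4.
P'2: 8 ⊕ 12 ⊕ 4 = 0.

P'0 = 8, P'1 = 4, P'2 = 0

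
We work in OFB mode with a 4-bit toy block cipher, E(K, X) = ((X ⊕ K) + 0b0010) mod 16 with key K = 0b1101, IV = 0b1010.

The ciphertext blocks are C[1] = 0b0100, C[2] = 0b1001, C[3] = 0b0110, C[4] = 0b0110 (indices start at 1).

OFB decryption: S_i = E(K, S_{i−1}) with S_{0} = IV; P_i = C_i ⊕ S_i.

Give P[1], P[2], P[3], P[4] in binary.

P[1]: S = E(K, 0b1010) = 0b1001; 0b0100 ⊕ 0b1001 = 0b1101.
P[2]: S = E(K, 0b1001) = 0b0110; 0b1001 ⊕ 0b0110 = 0b1111.
P[3]: S = E(K, 0b0110) = 0b1101; 0b0110 ⊕ 0b1101 = 0b1011.
P[4]: S = E(K, 0b1101) = 0b0010; 0b0110 ⊕ 0b0010 = 0b0100.

P[1] = 0b1101, P[2] = 0b1111, P[3] = 0b1011, P[4] = 0b0100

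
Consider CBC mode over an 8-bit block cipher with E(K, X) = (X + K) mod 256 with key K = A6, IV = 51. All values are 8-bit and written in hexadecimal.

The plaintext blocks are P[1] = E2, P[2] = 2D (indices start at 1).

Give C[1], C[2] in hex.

C[1] = 59, C[2] = 1A

CBC encryption: C_i = E(K, P_i ⊕ C_{i−1}), with C_{0} = IV.
C[1]: P[1] ⊕ 51 = B3; E(K, B3) = 59.
C[2]: P[2] ⊕ 59 = 74; E(K, 74) = 1A.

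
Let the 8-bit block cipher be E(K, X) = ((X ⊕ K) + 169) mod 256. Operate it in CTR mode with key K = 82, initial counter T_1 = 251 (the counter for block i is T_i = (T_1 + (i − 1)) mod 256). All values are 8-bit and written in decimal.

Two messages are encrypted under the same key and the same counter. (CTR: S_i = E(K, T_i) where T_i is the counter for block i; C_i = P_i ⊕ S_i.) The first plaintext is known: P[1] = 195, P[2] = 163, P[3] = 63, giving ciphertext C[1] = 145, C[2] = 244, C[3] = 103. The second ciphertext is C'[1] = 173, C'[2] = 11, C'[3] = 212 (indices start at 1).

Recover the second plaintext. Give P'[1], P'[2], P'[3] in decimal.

P'[1] = 255, P'[2] = 92, P'[3] = 140

In CTR with a reused counter, both messages share the same keystream S_i, so C_i ⊕ C'_i = P_i ⊕ P'_i and thus P'_i = P_i ⊕ C_i ⊕ C'_i.
P'[1]: 195 ⊕ 145 ⊕ 173 = 255.
P'[2]: 163 ⊕ 244 ⊕ 11 = 92.
P'[3]: 63 ⊕ 103 ⊕ 212 = 140.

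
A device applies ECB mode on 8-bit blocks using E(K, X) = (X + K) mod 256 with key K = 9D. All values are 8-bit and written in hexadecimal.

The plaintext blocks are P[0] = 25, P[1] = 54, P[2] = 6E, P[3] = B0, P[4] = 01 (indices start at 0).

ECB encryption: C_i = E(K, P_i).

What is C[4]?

C[4]: E(K, 01) = 9E.

C[4] = 9E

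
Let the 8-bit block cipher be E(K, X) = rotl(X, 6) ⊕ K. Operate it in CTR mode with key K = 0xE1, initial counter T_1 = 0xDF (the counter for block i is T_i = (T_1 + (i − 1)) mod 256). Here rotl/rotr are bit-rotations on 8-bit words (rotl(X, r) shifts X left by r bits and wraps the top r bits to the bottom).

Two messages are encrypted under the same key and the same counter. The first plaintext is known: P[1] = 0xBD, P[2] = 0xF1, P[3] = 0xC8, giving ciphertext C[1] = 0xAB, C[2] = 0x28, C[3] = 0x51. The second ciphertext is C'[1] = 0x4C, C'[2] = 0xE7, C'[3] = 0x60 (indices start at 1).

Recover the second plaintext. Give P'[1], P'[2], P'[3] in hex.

P'[1] = 0x5A, P'[2] = 0x3E, P'[3] = 0xF9

In CTR with a reused counter, both messages share the same keystream S_i, so C_i ⊕ C'_i = P_i ⊕ P'_i and thus P'_i = P_i ⊕ C_i ⊕ C'_i.
P'[1]: 0xBD ⊕ 0xAB ⊕ 0x4C = 0x5A.
P'[2]: 0xF1 ⊕ 0x28 ⊕ 0xE7 = 0x3E.
P'[3]: 0xC8 ⊕ 0x51 ⊕ 0x60 = 0xF9.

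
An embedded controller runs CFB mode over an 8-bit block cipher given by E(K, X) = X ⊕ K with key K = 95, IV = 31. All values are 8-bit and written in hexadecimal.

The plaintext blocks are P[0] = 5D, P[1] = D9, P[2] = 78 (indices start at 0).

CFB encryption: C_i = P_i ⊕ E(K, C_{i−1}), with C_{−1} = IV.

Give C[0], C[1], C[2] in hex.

C[0]: E(K, 31) = A4; 5D ⊕ A4 = F9.
C[1]: E(K, F9) = 6C; D9 ⊕ 6C = B5.
C[2]: E(K, B5) = 20; 78 ⊕ 20 = 58.

C[0] = F9, C[1] = B5, C[2] = 58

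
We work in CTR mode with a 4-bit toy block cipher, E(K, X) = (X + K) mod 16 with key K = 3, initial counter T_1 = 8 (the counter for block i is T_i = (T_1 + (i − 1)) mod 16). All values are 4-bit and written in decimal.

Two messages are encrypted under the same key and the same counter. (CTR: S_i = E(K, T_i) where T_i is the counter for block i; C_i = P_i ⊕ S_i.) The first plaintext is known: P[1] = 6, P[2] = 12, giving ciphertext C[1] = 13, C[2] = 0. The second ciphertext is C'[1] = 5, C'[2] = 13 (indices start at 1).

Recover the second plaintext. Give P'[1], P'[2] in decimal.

In CTR with a reused counter, both messages share the same keystream S_i, so C_i ⊕ C'_i = P_i ⊕ P'_i and thus P'_i = P_i ⊕ C_i ⊕ C'_i.
P'[1]: 6 ⊕ 13 ⊕ 5 = 14.
P'[2]: 12 ⊕ 0 ⊕ 13 = 1.

P'[1] = 14, P'[2] = 1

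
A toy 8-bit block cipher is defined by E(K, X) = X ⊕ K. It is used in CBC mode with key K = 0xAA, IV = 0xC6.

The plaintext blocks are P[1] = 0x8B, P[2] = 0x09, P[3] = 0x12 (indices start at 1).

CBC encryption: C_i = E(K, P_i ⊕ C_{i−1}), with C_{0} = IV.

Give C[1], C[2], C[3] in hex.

C[1] = 0xE7, C[2] = 0x44, C[3] = 0xFC

C[1]: P[1] ⊕ 0xC6 = 0x4D; E(K, 0x4D) = 0xE7.
C[2]: P[2] ⊕ 0xE7 = 0xEE; E(K, 0xEE) = 0x44.
C[3]: P[3] ⊕ 0x44 = 0x56; E(K, 0x56) = 0xFC.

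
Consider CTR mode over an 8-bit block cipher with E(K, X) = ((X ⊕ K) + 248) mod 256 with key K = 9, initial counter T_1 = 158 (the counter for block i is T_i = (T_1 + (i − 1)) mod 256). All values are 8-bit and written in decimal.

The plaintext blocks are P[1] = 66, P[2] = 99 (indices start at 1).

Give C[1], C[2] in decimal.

CTR encryption: S_i = E(K, T_i) where T_i is the counter for block i; C_i = P_i ⊕ S_i.
C[1]: T = 158, S = E(K, T) = 143; 66 ⊕ 143 = 205.
C[2]: T = 159, S = E(K, T) = 142; 99 ⊕ 142 = 237.

C[1] = 205, C[2] = 237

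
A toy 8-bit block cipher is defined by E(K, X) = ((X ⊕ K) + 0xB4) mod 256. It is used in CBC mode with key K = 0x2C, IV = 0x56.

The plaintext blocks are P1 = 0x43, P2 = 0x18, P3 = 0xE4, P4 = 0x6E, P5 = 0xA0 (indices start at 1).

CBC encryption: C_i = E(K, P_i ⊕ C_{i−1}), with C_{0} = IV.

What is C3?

C3 = 0xF9

C1: P1 ⊕ 0x56 = 0x15; E(K, 0x15) = 0xED.
C2: P2 ⊕ 0xED = 0xF5; E(K, 0xF5) = 0x8D.
C3: P3 ⊕ 0x8D = 0x69; E(K, 0x69) = 0xF9.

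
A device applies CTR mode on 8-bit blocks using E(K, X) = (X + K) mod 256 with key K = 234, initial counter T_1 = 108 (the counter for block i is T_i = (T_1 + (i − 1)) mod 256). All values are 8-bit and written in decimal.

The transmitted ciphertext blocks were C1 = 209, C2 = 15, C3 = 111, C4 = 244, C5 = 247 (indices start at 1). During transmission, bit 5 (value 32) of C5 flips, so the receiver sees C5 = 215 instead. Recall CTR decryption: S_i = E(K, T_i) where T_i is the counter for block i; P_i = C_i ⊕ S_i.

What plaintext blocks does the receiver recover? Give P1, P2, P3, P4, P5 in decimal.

P1 = 135, P2 = 88, P3 = 55, P4 = 173, P5 = 141

Only C5 changed, to 215. In CTR, a change in C_i flips the same bit in P_i only; the keystream is unaffected. Decrypting the received ciphertext:
P1: T = 108, S = E(K, T) = 86; 209 ⊕ 86 = 135.
P2: T = 109, S = E(K, T) = 87; 15 ⊕ 87 = 88.
P3: T = 110, S = E(K, T) = 88; 111 ⊕ 88 = 55.
P4: T = 111, S = E(K, T) = 89; 244 ⊕ 89 = 173.
P5: T = 112, S = E(K, T) = 90; 215 ⊕ 90 = 141.
Blocks that differ from the original plaintext: P5.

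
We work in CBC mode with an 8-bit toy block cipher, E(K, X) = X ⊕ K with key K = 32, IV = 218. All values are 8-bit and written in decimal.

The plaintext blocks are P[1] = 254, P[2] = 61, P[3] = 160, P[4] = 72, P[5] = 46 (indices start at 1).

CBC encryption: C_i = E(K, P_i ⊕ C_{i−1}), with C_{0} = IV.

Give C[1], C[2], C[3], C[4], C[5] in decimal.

C[1]: P[1] ⊕ 218 = 36; E(K, 36) = 4.
C[2]: P[2] ⊕ 4 = 57; E(K, 57) = 25.
C[3]: P[3] ⊕ 25 = 185; E(K, 185) = 153.
C[4]: P[4] ⊕ 153 = 209; E(K, 209) = 241.
C[5]: P[5] ⊕ 241 = 223; E(K, 223) = 255.

C[1] = 4, C[2] = 25, C[3] = 153, C[4] = 241, C[5] = 255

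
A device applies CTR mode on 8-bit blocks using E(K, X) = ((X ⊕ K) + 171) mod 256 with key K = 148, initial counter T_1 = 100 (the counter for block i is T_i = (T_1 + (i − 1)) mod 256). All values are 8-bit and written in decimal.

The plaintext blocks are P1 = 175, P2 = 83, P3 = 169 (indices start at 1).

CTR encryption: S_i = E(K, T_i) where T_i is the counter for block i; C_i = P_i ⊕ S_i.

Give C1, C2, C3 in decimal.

C1: T = 100, S = E(K, T) = 155; 175 ⊕ 155 = 52.
C2: T = 101, S = E(K, T) = 156; 83 ⊕ 156 = 207.
C3: T = 102, S = E(K, T) = 157; 169 ⊕ 157 = 52.

C1 = 52, C2 = 207, C3 = 52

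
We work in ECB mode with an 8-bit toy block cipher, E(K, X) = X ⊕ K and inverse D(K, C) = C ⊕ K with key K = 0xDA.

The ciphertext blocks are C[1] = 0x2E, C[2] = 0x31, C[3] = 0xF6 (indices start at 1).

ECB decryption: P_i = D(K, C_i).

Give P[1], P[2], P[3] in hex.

P[1] = 0xF4, P[2] = 0xEB, P[3] = 0x2C

P[1]: D(K, 0x2E) = 0xF4.
P[2]: D(K, 0x31) = 0xEB.
P[3]: D(K, 0xF6) = 0x2C.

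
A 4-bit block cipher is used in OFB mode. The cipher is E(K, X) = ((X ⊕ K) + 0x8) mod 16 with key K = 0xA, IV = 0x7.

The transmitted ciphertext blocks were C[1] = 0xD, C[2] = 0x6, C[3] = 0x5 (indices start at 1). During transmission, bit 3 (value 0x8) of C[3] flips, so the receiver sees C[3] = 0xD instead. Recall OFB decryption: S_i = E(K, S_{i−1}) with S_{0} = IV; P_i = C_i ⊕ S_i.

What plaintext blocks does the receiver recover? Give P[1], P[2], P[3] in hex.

Only C[3] changed, to 0xD. In OFB, a change in C_i flips the same bit in P_i only; the keystream is unaffected. Decrypting the received ciphertext:
P[1]: S = E(K, 0x7) = 0x5; 0xD ⊕ 0x5 = 0x8.
P[2]: S = E(K, 0x5) = 0x7; 0x6 ⊕ 0x7 = 0x1.
P[3]: S = E(K, 0x7) = 0x5; 0xD ⊕ 0x5 = 0x8.
Blocks that differ from the original plaintext: P[3].

P[1] = 0x8, P[2] = 0x1, P[3] = 0x8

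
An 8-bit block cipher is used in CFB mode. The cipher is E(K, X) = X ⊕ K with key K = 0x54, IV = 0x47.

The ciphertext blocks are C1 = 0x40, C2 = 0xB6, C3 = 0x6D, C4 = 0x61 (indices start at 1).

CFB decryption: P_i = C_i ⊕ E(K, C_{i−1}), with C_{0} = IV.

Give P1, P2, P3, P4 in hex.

P1: E(K, 0x47) = 0x13; 0x40 ⊕ 0x13 = 0x53.
P2: E(K, 0x40) = 0x14; 0xB6 ⊕ 0x14 = 0xA2.
P3: E(K, 0xB6) = 0xE2; 0x6D ⊕ 0xE2 = 0x8F.
P4: E(K, 0x6D) = 0x39; 0x61 ⊕ 0x39 = 0x58.

P1 = 0x53, P2 = 0xA2, P3 = 0x8F, P4 = 0x58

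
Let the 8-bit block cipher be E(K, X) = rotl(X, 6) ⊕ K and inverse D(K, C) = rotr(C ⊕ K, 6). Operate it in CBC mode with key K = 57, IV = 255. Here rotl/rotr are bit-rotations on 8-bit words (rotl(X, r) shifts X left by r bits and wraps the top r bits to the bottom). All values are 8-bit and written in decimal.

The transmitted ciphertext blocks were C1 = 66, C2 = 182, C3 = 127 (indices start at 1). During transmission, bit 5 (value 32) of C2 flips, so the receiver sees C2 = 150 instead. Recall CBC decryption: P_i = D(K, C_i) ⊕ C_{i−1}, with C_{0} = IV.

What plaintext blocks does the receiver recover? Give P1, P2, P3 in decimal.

P1 = 18, P2 = 252, P3 = 143

Only C2 changed, to 150. In CBC, a change in C_i garbles P_i and flips the same bit in P_{i+1}. Decrypting the received ciphertext:
P1: D(K, 66) = 237; 237 ⊕ 255 = 18.
P2: D(K, 150) = 190; 190 ⊕ 66 = 252.
P3: D(K, 127) = 25; 25 ⊕ 150 = 143.
Blocks that differ from the original plaintext: P2, P3.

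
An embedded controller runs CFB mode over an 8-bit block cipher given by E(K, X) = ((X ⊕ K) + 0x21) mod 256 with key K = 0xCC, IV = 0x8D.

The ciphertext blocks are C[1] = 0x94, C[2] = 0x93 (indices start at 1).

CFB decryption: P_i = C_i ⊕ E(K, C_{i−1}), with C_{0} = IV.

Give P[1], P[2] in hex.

P[1] = 0xF6, P[2] = 0xEA

P[1]: E(K, 0x8D) = 0x62; 0x94 ⊕ 0x62 = 0xF6.
P[2]: E(K, 0x94) = 0x79; 0x93 ⊕ 0x79 = 0xEA.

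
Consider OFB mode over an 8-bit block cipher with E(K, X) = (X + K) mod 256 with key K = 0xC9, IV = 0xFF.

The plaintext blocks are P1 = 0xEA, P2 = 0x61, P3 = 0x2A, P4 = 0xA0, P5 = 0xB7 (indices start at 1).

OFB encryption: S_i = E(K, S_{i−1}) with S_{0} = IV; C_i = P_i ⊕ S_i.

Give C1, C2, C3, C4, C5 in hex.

C1 = 0x22, C2 = 0xF0, C3 = 0x70, C4 = 0x83, C5 = 0x5B

C1: S = E(K, 0xFF) = 0xC8; 0xEA ⊕ 0xC8 = 0x22.
C2: S = E(K, 0xC8) = 0x91; 0x61 ⊕ 0x91 = 0xF0.
C3: S = E(K, 0x91) = 0x5A; 0x2A ⊕ 0x5A = 0x70.
C4: S = E(K, 0x5A) = 0x23; 0xA0 ⊕ 0x23 = 0x83.
C5: S = E(K, 0x23) = 0xEC; 0xB7 ⊕ 0xEC = 0x5B.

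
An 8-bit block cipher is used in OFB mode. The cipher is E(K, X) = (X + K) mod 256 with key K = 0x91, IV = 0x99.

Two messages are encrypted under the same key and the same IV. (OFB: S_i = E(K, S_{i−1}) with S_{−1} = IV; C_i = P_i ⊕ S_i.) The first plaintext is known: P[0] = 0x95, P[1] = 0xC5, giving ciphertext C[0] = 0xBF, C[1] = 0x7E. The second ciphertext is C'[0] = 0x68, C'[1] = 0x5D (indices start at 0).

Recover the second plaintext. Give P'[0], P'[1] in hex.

P'[0] = 0x42, P'[1] = 0xE6

In OFB with a reused IV, both messages share the same keystream S_i, so C_i ⊕ C'_i = P_i ⊕ P'_i and thus P'_i = P_i ⊕ C_i ⊕ C'_i.
P'[0]: 0x95 ⊕ 0xBF ⊕ 0x68 = 0x42.
P'[1]: 0xC5 ⊕ 0x7E ⊕ 0x5D = 0xE6.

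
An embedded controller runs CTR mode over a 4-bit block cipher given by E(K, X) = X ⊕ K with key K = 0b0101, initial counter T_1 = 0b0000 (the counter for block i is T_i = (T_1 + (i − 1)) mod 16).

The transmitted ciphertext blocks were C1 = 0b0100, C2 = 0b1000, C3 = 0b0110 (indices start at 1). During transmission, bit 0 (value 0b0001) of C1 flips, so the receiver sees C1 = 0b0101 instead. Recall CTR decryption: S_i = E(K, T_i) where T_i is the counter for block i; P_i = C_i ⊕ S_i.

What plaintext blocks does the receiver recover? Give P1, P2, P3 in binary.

Only C1 changed, to 0b0101. In CTR, a change in C_i flips the same bit in P_i only; the keystream is unaffected. Decrypting the received ciphertext:
P1: T = 0b0000, S = E(K, T) = 0b0101; 0b0101 ⊕ 0b0101 = 0b0000.
P2: T = 0b0001, S = E(K, T) = 0b0100; 0b1000 ⊕ 0b0100 = 0b1100.
P3: T = 0b0010, S = E(K, T) = 0b0111; 0b0110 ⊕ 0b0111 = 0b0001.
Blocks that differ from the original plaintext: P1.

P1 = 0b0000, P2 = 0b1100, P3 = 0b0001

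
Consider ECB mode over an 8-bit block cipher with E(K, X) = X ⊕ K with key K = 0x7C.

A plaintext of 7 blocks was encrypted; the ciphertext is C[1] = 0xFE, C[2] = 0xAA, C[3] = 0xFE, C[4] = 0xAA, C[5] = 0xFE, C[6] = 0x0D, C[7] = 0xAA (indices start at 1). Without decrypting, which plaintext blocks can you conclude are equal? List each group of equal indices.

P[1] = P[3] = P[5]; P[2] = P[4] = P[7]

ECB encrypts each block independently with the same key, so equal ciphertext blocks imply equal plaintext blocks.
C[1] = C[3] = C[5] = 0xFE, so P[1] = P[3] = P[5].
C[2] = C[4] = C[7] = 0xAA, so P[2] = P[4] = P[7].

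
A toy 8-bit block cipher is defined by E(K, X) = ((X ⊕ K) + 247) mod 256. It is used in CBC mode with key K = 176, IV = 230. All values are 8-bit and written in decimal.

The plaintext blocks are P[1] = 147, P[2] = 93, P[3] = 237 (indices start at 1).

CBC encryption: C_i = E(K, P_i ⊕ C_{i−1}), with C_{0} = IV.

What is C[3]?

C[1]: P[1] ⊕ 230 = 117; E(K, 117) = 188.
C[2]: P[2] ⊕ 188 = 225; E(K, 225) = 72.
C[3]: P[3] ⊕ 72 = 165; E(K, 165) = 12.

C[3] = 12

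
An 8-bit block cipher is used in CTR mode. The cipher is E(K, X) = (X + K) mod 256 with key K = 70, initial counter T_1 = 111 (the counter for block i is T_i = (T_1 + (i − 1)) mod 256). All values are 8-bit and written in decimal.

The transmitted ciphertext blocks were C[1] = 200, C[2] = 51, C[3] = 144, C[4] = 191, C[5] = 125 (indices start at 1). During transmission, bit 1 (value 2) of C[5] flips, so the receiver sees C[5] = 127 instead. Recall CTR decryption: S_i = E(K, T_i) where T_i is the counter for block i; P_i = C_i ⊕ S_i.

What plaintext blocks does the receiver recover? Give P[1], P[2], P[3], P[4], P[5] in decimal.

P[1] = 125, P[2] = 133, P[3] = 39, P[4] = 7, P[5] = 198

Only C[5] changed, to 127. In CTR, a change in C_i flips the same bit in P_i only; the keystream is unaffected. Decrypting the received ciphertext:
P[1]: T = 111, S = E(K, T) = 181; 200 ⊕ 181 = 125.
P[2]: T = 112, S = E(K, T) = 182; 51 ⊕ 182 = 133.
P[3]: T = 113, S = E(K, T) = 183; 144 ⊕ 183 = 39.
P[4]: T = 114, S = E(K, T) = 184; 191 ⊕ 184 = 7.
P[5]: T = 115, S = E(K, T) = 185; 127 ⊕ 185 = 198.
Blocks that differ from the original plaintext: P[5].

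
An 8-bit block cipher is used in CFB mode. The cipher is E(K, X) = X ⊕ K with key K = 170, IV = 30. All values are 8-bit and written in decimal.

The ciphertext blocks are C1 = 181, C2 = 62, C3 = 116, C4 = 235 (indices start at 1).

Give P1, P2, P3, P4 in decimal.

CFB decryption: P_i = C_i ⊕ E(K, C_{i−1}), with C_{0} = IV.
P1: E(K, 30) = 180; 181 ⊕ 180 = 1.
P2: E(K, 181) = 31; 62 ⊕ 31 = 33.
P3: E(K, 62) = 148; 116 ⊕ 148 = 224.
P4: E(K, 116) = 222; 235 ⊕ 222 = 53.

P1 = 1, P2 = 33, P3 = 224, P4 = 53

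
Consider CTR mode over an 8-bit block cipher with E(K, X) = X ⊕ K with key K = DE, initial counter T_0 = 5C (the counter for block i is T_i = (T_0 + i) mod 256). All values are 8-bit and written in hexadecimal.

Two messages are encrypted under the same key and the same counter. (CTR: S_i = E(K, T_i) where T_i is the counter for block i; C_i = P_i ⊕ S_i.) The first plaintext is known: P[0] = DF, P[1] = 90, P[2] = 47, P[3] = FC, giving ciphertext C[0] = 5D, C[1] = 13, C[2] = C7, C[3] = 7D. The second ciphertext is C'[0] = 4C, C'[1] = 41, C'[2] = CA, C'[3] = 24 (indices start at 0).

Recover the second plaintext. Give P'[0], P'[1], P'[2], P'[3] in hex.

In CTR with a reused counter, both messages share the same keystream S_i, so C_i ⊕ C'_i = P_i ⊕ P'_i and thus P'_i = P_i ⊕ C_i ⊕ C'_i.
P'[0]: DF ⊕ 5D ⊕ 4C = CE.
P'[1]: 90 ⊕ 13 ⊕ 41 = C2.
P'[2]: 47 ⊕ C7 ⊕ CA = 4A.
P'[3]: FC ⊕ 7D ⊕ 24 = A5.

P'[0] = CE, P'[1] = C2, P'[2] = 4A, P'[3] = A5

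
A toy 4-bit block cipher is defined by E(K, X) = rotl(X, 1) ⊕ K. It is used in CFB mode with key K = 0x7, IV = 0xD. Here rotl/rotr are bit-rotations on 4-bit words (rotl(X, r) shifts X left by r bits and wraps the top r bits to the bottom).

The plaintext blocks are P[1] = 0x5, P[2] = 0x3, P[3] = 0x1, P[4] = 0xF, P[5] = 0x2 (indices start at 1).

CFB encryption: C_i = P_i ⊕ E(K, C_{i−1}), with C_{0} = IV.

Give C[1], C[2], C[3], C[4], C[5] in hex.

C[1] = 0x9, C[2] = 0x7, C[3] = 0x8, C[4] = 0x9, C[5] = 0x6

C[1]: E(K, 0xD) = 0xC; 0x5 ⊕ 0xC = 0x9.
C[2]: E(K, 0x9) = 0x4; 0x3 ⊕ 0x4 = 0x7.
C[3]: E(K, 0x7) = 0x9; 0x1 ⊕ 0x9 = 0x8.
C[4]: E(K, 0x8) = 0x6; 0xF ⊕ 0x6 = 0x9.
C[5]: E(K, 0x9) = 0x4; 0x2 ⊕ 0x4 = 0x6.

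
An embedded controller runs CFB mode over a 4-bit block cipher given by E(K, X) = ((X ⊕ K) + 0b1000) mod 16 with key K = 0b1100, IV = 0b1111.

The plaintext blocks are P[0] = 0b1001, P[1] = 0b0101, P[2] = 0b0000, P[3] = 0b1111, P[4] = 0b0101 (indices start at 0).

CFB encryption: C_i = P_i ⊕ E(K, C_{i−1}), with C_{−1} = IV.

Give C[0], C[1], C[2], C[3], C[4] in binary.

C[0] = 0b0010, C[1] = 0b0011, C[2] = 0b0111, C[3] = 0b1100, C[4] = 0b1101

C[0]: E(K, 0b1111) = 0b1011; 0b1001 ⊕ 0b1011 = 0b0010.
C[1]: E(K, 0b0010) = 0b0110; 0b0101 ⊕ 0b0110 = 0b0011.
C[2]: E(K, 0b0011) = 0b0111; 0b0000 ⊕ 0b0111 = 0b0111.
C[3]: E(K, 0b0111) = 0b0011; 0b1111 ⊕ 0b0011 = 0b1100.
C[4]: E(K, 0b1100) = 0b1000; 0b0101 ⊕ 0b1000 = 0b1101.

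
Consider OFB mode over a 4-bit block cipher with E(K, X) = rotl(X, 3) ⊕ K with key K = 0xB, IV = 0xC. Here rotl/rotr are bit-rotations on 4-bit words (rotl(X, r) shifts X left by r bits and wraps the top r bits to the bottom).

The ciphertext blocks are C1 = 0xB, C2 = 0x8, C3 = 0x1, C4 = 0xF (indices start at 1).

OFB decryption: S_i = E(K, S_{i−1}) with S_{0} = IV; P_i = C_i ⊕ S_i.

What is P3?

P3 = 0x0

P1: S = E(K, 0xC) = 0xD; 0xB ⊕ 0xD = 0x6.
P2: S = E(K, 0xD) = 0x5; 0x8 ⊕ 0x5 = 0xD.
P3: S = E(K, 0x5) = 0x1; 0x1 ⊕ 0x1 = 0x0.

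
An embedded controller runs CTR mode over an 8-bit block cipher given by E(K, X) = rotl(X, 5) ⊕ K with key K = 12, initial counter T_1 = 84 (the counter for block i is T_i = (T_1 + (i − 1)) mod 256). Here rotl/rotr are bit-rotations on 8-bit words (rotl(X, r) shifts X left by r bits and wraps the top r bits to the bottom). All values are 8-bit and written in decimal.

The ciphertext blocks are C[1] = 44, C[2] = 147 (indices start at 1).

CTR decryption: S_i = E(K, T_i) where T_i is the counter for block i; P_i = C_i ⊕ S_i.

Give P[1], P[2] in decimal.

P[1]: T = 84, S = E(K, T) = 134; 44 ⊕ 134 = 170.
P[2]: T = 85, S = E(K, T) = 166; 147 ⊕ 166 = 53.

P[1] = 170, P[2] = 53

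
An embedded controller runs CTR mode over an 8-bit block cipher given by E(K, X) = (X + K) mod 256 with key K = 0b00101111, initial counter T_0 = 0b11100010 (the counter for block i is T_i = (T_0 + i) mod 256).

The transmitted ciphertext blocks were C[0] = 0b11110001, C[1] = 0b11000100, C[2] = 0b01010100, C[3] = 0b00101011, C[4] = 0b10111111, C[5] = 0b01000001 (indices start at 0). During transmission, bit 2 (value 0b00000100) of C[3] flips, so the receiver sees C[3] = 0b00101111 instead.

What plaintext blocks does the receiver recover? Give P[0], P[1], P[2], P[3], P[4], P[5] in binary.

P[0] = 0b11100000, P[1] = 0b11010110, P[2] = 0b01000111, P[3] = 0b00111011, P[4] = 0b10101010, P[5] = 0b01010111

CTR decryption: S_i = E(K, T_i) where T_i is the counter for block i; P_i = C_i ⊕ S_i.
Only C[3] changed, to 0b00101111. In CTR, a change in C_i flips the same bit in P_i only; the keystream is unaffected. Decrypting the received ciphertext:
P[0]: T = 0b11100010, S = E(K, T) = 0b00010001; 0b11110001 ⊕ 0b00010001 = 0b11100000.
P[1]: T = 0b11100011, S = E(K, T) = 0b00010010; 0b11000100 ⊕ 0b00010010 = 0b11010110.
P[2]: T = 0b11100100, S = E(K, T) = 0b00010011; 0b01010100 ⊕ 0b00010011 = 0b01000111.
P[3]: T = 0b11100101, S = E(K, T) = 0b00010100; 0b00101111 ⊕ 0b00010100 = 0b00111011.
P[4]: T = 0b11100110, S = E(K, T) = 0b00010101; 0b10111111 ⊕ 0b00010101 = 0b10101010.
P[5]: T = 0b11100111, S = E(K, T) = 0b00010110; 0b01000001 ⊕ 0b00010110 = 0b01010111.
Blocks that differ from the original plaintext: P[3].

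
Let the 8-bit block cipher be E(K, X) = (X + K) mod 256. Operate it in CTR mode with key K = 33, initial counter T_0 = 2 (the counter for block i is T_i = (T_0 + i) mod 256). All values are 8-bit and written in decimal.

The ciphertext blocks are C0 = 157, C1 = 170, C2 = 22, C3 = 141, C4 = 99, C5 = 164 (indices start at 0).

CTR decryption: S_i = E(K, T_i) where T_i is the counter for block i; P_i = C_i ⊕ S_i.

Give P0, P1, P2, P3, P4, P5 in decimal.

P0: T = 2, S = E(K, T) = 35; 157 ⊕ 35 = 190.
P1: T = 3, S = E(K, T) = 36; 170 ⊕ 36 = 142.
P2: T = 4, S = E(K, T) = 37; 22 ⊕ 37 = 51.
P3: T = 5, S = E(K, T) = 38; 141 ⊕ 38 = 171.
P4: T = 6, S = E(K, T) = 39; 99 ⊕ 39 = 68.
P5: T = 7, S = E(K, T) = 40; 164 ⊕ 40 = 140.

P0 = 190, P1 = 142, P2 = 51, P3 = 171, P4 = 68, P5 = 140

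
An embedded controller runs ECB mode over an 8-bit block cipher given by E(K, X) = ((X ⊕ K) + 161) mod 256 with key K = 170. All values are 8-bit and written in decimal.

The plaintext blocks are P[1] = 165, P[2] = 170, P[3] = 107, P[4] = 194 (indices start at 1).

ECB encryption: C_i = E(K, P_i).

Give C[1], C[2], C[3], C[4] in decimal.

C[1]: E(K, 165) = 176.
C[2]: E(K, 170) = 161.
C[3]: E(K, 107) = 98.
C[4]: E(K, 194) = 9.

C[1] = 176, C[2] = 161, C[3] = 98, C[4] = 9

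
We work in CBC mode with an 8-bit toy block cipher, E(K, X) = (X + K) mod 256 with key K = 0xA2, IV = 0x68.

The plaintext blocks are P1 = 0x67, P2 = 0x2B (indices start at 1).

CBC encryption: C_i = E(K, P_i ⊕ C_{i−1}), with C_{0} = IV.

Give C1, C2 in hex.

C1: P1 ⊕ 0x68 = 0x0F; E(K, 0x0F) = 0xB1.
C2: P2 ⊕ 0xB1 = 0x9A; E(K, 0x9A) = 0x3C.

C1 = 0xB1, C2 = 0x3C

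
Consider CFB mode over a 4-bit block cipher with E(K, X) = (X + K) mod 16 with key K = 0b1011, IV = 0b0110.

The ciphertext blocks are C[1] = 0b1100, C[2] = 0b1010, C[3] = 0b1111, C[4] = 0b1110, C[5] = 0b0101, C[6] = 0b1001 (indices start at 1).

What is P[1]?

P[1] = 0b1101

CFB decryption: P_i = C_i ⊕ E(K, C_{i−1}), with C_{0} = IV.
P[1]: E(K, 0b0110) = 0b0001; 0b1100 ⊕ 0b0001 = 0b1101.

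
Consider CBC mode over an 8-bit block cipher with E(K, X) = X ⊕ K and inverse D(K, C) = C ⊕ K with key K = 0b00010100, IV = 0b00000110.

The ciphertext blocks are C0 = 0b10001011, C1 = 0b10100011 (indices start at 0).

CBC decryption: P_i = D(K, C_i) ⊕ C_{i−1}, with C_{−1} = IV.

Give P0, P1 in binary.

P0: D(K, 0b10001011) = 0b10011111; 0b10011111 ⊕ 0b00000110 = 0b10011001.
P1: D(K, 0b10100011) = 0b10110111; 0b10110111 ⊕ 0b10001011 = 0b00111100.

P0 = 0b10011001, P1 = 0b00111100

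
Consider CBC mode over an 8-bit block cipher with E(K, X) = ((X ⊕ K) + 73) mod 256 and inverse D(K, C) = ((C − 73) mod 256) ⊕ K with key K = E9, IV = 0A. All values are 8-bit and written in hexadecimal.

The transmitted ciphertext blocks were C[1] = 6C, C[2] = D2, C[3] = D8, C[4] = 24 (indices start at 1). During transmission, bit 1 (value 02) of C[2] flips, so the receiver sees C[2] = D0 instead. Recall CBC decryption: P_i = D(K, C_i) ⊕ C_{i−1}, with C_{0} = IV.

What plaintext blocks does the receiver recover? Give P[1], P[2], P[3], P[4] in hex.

P[1] = 1A, P[2] = D8, P[3] = 5C, P[4] = 80

Only C[2] changed, to D0. In CBC, a change in C_i garbles P_i and flips the same bit in P_{i+1}. Decrypting the received ciphertext:
P[1]: D(K, 6C) = 10; 10 ⊕ 0A = 1A.
P[2]: D(K, D0) = B4; B4 ⊕ 6C = D8.
P[3]: D(K, D8) = 8C; 8C ⊕ D0 = 5C.
P[4]: D(K, 24) = 58; 58 ⊕ D8 = 80.
Blocks that differ from the original plaintext: P[2], P[3].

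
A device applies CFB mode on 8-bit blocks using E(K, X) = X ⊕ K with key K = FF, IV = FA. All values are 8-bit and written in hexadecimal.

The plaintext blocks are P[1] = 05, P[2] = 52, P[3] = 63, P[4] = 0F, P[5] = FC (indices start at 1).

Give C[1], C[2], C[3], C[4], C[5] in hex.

CFB encryption: C_i = P_i ⊕ E(K, C_{i−1}), with C_{0} = IV.
C[1]: E(K, FA) = 05; 05 ⊕ 05 = 00.
C[2]: E(K, 00) = FF; 52 ⊕ FF = AD.
C[3]: E(K, AD) = 52; 63 ⊕ 52 = 31.
C[4]: E(K, 31) = CE; 0F ⊕ CE = C1.
C[5]: E(K, C1) = 3E; FC ⊕ 3E = C2.

C[1] = 00, C[2] = AD, C[3] = 31, C[4] = C1, C[5] = C2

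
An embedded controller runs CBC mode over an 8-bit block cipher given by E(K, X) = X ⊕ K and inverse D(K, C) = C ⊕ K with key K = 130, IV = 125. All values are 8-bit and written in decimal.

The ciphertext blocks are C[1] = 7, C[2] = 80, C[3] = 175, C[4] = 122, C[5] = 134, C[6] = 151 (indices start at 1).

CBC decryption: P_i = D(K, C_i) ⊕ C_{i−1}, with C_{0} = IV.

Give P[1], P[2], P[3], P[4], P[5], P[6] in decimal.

P[1]: D(K, 7) = 133; 133 ⊕ 125 = 248.
P[2]: D(K, 80) = 210; 210 ⊕ 7 = 213.
P[3]: D(K, 175) = 45; 45 ⊕ 80 = 125.
P[4]: D(K, 122) = 248; 248 ⊕ 175 = 87.
P[5]: D(K, 134) = 4; 4 ⊕ 122 = 126.
P[6]: D(K, 151) = 21; 21 ⊕ 134 = 147.

P[1] = 248, P[2] = 213, P[3] = 125, P[4] = 87, P[5] = 126, P[6] = 147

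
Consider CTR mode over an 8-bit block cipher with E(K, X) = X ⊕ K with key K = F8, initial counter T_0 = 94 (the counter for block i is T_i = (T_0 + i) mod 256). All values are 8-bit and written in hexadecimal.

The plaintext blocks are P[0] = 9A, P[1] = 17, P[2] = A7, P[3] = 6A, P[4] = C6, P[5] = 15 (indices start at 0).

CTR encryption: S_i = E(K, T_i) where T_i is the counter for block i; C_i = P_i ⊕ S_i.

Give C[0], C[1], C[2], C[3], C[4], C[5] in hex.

C[0]: T = 94, S = E(K, T) = 6C; 9A ⊕ 6C = F6.
C[1]: T = 95, S = E(K, T) = 6D; 17 ⊕ 6D = 7A.
C[2]: T = 96, S = E(K, T) = 6E; A7 ⊕ 6E = C9.
C[3]: T = 97, S = E(K, T) = 6F; 6A ⊕ 6F = 05.
C[4]: T = 98, S = E(K, T) = 60; C6 ⊕ 60 = A6.
C[5]: T = 99, S = E(K, T) = 61; 15 ⊕ 61 = 74.

C[0] = F6, C[1] = 7A, C[2] = C9, C[3] = 05, C[4] = A6, C[5] = 74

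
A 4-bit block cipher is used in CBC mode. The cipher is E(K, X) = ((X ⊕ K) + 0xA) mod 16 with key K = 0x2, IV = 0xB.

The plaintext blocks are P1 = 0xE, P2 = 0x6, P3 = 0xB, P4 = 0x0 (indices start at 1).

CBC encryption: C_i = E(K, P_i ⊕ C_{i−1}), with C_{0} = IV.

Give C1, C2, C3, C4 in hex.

C1 = 0x1, C2 = 0xF, C3 = 0x0, C4 = 0xC

C1: P1 ⊕ 0xB = 0x5; E(K, 0x5) = 0x1.
C2: P2 ⊕ 0x1 = 0x7; E(K, 0x7) = 0xF.
C3: P3 ⊕ 0xF = 0x4; E(K, 0x4) = 0x0.
C4: P4 ⊕ 0x0 = 0x0; E(K, 0x0) = 0xC.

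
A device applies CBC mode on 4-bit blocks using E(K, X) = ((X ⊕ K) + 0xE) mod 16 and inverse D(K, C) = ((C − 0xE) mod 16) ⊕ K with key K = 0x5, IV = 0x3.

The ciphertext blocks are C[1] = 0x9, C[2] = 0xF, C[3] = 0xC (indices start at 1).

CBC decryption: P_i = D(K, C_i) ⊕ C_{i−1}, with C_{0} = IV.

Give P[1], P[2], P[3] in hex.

P[1]: D(K, 0x9) = 0xE; 0xE ⊕ 0x3 = 0xD.
P[2]: D(K, 0xF) = 0x4; 0x4 ⊕ 0x9 = 0xD.
P[3]: D(K, 0xC) = 0xB; 0xB ⊕ 0xF = 0x4.

P[1] = 0xD, P[2] = 0xD, P[3] = 0x4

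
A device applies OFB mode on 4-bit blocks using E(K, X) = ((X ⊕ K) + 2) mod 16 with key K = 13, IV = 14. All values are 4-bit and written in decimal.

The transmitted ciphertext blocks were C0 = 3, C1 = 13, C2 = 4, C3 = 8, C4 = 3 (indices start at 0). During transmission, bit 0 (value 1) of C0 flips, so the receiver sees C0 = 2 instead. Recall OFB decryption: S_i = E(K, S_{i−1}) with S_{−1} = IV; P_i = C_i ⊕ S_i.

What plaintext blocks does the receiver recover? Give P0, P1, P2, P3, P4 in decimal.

Only C0 changed, to 2. In OFB, a change in C_i flips the same bit in P_i only; the keystream is unaffected. Decrypting the received ciphertext:
P0: S = E(K, 14) = 5; 2 ⊕ 5 = 7.
P1: S = E(K, 5) = 10; 13 ⊕ 10 = 7.
P2: S = E(K, 10) = 9; 4 ⊕ 9 = 13.
P3: S = E(K, 9) = 6; 8 ⊕ 6 = 14.
P4: S = E(K, 6) = 13; 3 ⊕ 13 = 14.
Blocks that differ from the original plaintext: P0.

P0 = 7, P1 = 7, P2 = 13, P3 = 14, P4 = 14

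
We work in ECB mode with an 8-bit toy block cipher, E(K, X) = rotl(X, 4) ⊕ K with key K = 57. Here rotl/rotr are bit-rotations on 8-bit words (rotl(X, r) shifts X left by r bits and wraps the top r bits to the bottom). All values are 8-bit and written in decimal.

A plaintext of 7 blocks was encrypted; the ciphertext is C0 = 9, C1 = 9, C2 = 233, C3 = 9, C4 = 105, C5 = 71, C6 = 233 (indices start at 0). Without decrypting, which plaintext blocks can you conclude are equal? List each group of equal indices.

ECB encrypts each block independently with the same key, so equal ciphertext blocks imply equal plaintext blocks.
C0 = C1 = C3 = 9, so P0 = P1 = P3.
C2 = C6 = 233, so P2 = P6.

P0 = P1 = P3; P2 = P6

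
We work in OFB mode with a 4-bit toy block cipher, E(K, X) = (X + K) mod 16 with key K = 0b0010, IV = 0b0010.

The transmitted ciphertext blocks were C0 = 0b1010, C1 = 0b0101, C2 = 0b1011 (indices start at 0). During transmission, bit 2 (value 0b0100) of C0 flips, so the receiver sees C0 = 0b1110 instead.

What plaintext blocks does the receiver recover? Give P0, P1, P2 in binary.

P0 = 0b1010, P1 = 0b0011, P2 = 0b0011

OFB decryption: S_i = E(K, S_{i−1}) with S_{−1} = IV; P_i = C_i ⊕ S_i.
Only C0 changed, to 0b1110. In OFB, a change in C_i flips the same bit in P_i only; the keystream is unaffected. Decrypting the received ciphertext:
P0: S = E(K, 0b0010) = 0b0100; 0b1110 ⊕ 0b0100 = 0b1010.
P1: S = E(K, 0b0100) = 0b0110; 0b0101 ⊕ 0b0110 = 0b0011.
P2: S = E(K, 0b0110) = 0b1000; 0b1011 ⊕ 0b1000 = 0b0011.
Blocks that differ from the original plaintext: P0.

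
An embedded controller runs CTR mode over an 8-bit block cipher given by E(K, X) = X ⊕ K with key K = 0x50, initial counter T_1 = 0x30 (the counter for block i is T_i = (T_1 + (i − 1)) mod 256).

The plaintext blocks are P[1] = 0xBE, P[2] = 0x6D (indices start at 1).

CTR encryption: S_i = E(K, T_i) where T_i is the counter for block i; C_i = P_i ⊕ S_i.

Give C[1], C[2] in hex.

C[1]: T = 0x30, S = E(K, T) = 0x60; 0xBE ⊕ 0x60 = 0xDE.
C[2]: T = 0x31, S = E(K, T) = 0x61; 0x6D ⊕ 0x61 = 0x0C.

C[1] = 0xDE, C[2] = 0x0C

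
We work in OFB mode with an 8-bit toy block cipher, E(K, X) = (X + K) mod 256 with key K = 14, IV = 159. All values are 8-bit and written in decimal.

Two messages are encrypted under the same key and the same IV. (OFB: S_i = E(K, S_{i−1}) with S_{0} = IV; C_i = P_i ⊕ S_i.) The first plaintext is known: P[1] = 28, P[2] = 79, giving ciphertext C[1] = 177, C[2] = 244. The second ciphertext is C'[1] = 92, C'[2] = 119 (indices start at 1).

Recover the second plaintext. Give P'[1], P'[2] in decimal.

In OFB with a reused IV, both messages share the same keystream S_i, so C_i ⊕ C'_i = P_i ⊕ P'_i and thus P'_i = P_i ⊕ C_i ⊕ C'_i.
P'[1]: 28 ⊕ 177 ⊕ 92 = 241.
P'[2]: 79 ⊕ 244 ⊕ 119 = 204.

P'[1] = 241, P'[2] = 204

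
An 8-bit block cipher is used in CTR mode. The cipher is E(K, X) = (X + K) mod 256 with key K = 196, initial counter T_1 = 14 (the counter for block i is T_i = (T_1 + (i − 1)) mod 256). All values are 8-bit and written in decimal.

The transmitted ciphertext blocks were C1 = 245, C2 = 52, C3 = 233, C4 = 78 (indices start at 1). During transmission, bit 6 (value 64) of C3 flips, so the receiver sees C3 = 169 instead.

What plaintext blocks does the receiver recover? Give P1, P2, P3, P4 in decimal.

P1 = 39, P2 = 231, P3 = 125, P4 = 155

CTR decryption: S_i = E(K, T_i) where T_i is the counter for block i; P_i = C_i ⊕ S_i.
Only C3 changed, to 169. In CTR, a change in C_i flips the same bit in P_i only; the keystream is unaffected. Decrypting the received ciphertext:
P1: T = 14, S = E(K, T) = 210; 245 ⊕ 210 = 39.
P2: T = 15, S = E(K, T) = 211; 52 ⊕ 211 = 231.
P3: T = 16, S = E(K, T) = 212; 169 ⊕ 212 = 125.
P4: T = 17, S = E(K, T) = 213; 78 ⊕ 213 = 155.
Blocks that differ from the original plaintext: P3.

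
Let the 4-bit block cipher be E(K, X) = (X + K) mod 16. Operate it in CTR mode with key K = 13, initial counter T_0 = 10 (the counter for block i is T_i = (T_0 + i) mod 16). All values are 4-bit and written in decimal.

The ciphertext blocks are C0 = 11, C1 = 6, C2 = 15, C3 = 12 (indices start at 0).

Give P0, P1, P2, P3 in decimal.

CTR decryption: S_i = E(K, T_i) where T_i is the counter for block i; P_i = C_i ⊕ S_i.
P0: T = 10, S = E(K, T) = 7; 11 ⊕ 7 = 12.
P1: T = 11, S = E(K, T) = 8; 6 ⊕ 8 = 14.
P2: T = 12, S = E(K, T) = 9; 15 ⊕ 9 = 6.
P3: T = 13, S = E(K, T) = 10; 12 ⊕ 10 = 6.

P0 = 12, P1 = 14, P2 = 6, P3 = 6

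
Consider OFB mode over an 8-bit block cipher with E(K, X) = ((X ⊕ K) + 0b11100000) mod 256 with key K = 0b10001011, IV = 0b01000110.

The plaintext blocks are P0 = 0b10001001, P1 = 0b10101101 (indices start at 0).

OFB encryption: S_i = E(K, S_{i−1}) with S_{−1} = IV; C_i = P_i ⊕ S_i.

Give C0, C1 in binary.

C0: S = E(K, 0b01000110) = 0b10101101; 0b10001001 ⊕ 0b10101101 = 0b00100100.
C1: S = E(K, 0b10101101) = 0b00000110; 0b10101101 ⊕ 0b00000110 = 0b10101011.

C0 = 0b00100100, C1 = 0b10101011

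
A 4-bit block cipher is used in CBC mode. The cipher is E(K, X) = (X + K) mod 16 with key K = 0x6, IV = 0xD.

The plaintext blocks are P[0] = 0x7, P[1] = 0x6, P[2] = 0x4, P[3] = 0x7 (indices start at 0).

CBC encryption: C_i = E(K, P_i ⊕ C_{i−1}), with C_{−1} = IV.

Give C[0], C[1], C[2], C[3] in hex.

C[0] = 0x0, C[1] = 0xC, C[2] = 0xE, C[3] = 0xF

C[0]: P[0] ⊕ 0xD = 0xA; E(K, 0xA) = 0x0.
C[1]: P[1] ⊕ 0x0 = 0x6; E(K, 0x6) = 0xC.
C[2]: P[2] ⊕ 0xC = 0x8; E(K, 0x8) = 0xE.
C[3]: P[3] ⊕ 0xE = 0x9; E(K, 0x9) = 0xF.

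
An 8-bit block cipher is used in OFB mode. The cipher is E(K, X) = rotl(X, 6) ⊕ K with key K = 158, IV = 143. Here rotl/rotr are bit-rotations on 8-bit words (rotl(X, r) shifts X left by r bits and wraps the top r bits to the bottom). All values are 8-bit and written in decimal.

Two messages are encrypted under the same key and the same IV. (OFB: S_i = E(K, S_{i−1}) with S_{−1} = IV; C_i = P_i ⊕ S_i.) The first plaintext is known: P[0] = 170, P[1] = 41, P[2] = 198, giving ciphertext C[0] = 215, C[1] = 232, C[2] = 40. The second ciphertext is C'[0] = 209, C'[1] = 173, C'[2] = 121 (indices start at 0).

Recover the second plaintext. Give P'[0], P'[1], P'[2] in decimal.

In OFB with a reused IV, both messages share the same keystream S_i, so C_i ⊕ C'_i = P_i ⊕ P'_i and thus P'_i = P_i ⊕ C_i ⊕ C'_i.
P'[0]: 170 ⊕ 215 ⊕ 209 = 172.
P'[1]: 41 ⊕ 232 ⊕ 173 = 108.
P'[2]: 198 ⊕ 40 ⊕ 121 = 151.

P'[0] = 172, P'[1] = 108, P'[2] = 151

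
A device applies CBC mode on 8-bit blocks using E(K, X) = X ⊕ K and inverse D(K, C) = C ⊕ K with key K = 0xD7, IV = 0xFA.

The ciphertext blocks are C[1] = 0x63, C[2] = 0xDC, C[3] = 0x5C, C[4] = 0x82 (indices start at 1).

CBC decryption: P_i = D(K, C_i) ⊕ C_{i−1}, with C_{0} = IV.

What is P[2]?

P[2]: D(K, 0xDC) = 0x0B; 0x0B ⊕ 0x63 = 0x68.

P[2] = 0x68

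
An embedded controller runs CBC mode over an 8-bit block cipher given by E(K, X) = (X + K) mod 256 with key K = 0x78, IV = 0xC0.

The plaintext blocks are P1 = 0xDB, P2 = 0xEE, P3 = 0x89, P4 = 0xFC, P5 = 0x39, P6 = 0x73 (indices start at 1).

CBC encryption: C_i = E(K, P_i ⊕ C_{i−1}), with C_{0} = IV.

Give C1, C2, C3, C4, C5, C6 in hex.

C1: P1 ⊕ 0xC0 = 0x1B; E(K, 0x1B) = 0x93.
C2: P2 ⊕ 0x93 = 0x7D; E(K, 0x7D) = 0xF5.
C3: P3 ⊕ 0xF5 = 0x7C; E(K, 0x7C) = 0xF4.
C4: P4 ⊕ 0xF4 = 0x08; E(K, 0x08) = 0x80.
C5: P5 ⊕ 0x80 = 0xB9; E(K, 0xB9) = 0x31.
C6: P6 ⊕ 0x31 = 0x42; E(K, 0x42) = 0xBA.

C1 = 0x93, C2 = 0xF5, C3 = 0xF4, C4 = 0x80, C5 = 0x31, C6 = 0xBA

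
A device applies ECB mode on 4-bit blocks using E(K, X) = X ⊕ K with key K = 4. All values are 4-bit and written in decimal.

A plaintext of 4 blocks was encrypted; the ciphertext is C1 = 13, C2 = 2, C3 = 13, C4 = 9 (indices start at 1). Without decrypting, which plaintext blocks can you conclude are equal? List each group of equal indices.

ECB encrypts each block independently with the same key, so equal ciphertext blocks imply equal plaintext blocks.
C1 = C3 = 13, so P1 = P3.

P1 = P3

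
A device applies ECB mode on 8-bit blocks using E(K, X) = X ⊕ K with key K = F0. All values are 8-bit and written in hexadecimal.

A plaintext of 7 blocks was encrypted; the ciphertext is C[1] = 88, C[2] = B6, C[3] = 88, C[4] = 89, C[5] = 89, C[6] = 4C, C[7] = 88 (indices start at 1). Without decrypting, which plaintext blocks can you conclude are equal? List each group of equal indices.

ECB encrypts each block independently with the same key, so equal ciphertext blocks imply equal plaintext blocks.
C[1] = C[3] = C[7] = 88, so P[1] = P[3] = P[7].
C[4] = C[5] = 89, so P[4] = P[5].

P[1] = P[3] = P[7]; P[4] = P[5]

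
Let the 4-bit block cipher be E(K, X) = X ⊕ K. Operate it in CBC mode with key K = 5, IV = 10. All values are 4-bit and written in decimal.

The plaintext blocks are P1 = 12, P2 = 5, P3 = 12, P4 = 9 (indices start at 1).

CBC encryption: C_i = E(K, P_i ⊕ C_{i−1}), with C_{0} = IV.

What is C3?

C3 = 10

C1: P1 ⊕ 10 = 6; E(K, 6) = 3.
C2: P2 ⊕ 3 = 6; E(K, 6) = 3.
C3: P3 ⊕ 3 = 15; E(K, 15) = 10.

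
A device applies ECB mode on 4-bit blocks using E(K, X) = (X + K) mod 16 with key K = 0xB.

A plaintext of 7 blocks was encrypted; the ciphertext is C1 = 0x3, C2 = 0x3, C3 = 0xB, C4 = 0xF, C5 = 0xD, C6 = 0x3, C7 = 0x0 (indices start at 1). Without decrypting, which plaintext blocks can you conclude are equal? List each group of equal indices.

ECB encrypts each block independently with the same key, so equal ciphertext blocks imply equal plaintext blocks.
C1 = C2 = C6 = 0x3, so P1 = P2 = P6.

P1 = P2 = P6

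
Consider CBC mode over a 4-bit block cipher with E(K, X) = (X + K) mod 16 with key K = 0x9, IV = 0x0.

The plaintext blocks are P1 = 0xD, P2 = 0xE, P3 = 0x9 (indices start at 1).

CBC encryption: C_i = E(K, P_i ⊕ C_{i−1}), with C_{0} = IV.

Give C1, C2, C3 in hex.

C1 = 0x6, C2 = 0x1, C3 = 0x1

C1: P1 ⊕ 0x0 = 0xD; E(K, 0xD) = 0x6.
C2: P2 ⊕ 0x6 = 0x8; E(K, 0x8) = 0x1.
C3: P3 ⊕ 0x1 = 0x8; E(K, 0x8) = 0x1.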